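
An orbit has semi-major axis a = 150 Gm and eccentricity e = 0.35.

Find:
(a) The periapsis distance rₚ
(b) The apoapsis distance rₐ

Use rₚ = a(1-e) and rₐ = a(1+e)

Convert to SI: a = 150 Gm = 1.5e+11 m.
(a) rₚ = a(1 − e) = 1.5e+11 · (1 − 0.35) = 1.5e+11 · 0.65 ≈ 9.75e+10 m = 97.5 Gm.
(b) rₐ = a(1 + e) = 1.5e+11 · (1 + 0.35) = 1.5e+11 · 1.35 ≈ 2.025e+11 m = 202.5 Gm.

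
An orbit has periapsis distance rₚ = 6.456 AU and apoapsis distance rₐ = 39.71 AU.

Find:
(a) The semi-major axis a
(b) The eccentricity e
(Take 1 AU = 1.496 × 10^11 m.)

Convert to SI: rₚ = 6.456 AU = 9.65818e+11 m; rₐ = 39.71 AU = 5.94062e+12 m.
(a) a = (rₚ + rₐ) / 2 = (9.65818e+11 + 5.94062e+12) / 2 ≈ 3.453e+12 m = 23.08 AU.
(b) e = (rₐ − rₚ) / (rₐ + rₚ) = (5.94062e+12 − 9.65818e+11) / (5.94062e+12 + 9.65818e+11) ≈ 0.7203.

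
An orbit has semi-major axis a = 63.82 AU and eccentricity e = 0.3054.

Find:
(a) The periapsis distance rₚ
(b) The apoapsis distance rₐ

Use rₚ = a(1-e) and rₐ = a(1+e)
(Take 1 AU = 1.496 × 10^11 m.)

Convert to SI: a = 63.82 AU = 9.54747e+12 m.
(a) rₚ = a(1 − e) = 9.54747e+12 · (1 − 0.3054) = 9.54747e+12 · 0.6946 ≈ 6.632e+12 m = 44.33 AU.
(b) rₐ = a(1 + e) = 9.54747e+12 · (1 + 0.3054) = 9.54747e+12 · 1.3054 ≈ 1.246e+13 m = 83.31 AU.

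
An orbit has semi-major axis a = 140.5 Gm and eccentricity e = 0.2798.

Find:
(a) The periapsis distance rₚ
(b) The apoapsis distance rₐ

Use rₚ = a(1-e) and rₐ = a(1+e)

Convert to SI: a = 140.5 Gm = 1.405e+11 m.
(a) rₚ = a(1 − e) = 1.405e+11 · (1 − 0.2798) = 1.405e+11 · 0.7202 ≈ 1.012e+11 m = 101.2 Gm.
(b) rₐ = a(1 + e) = 1.405e+11 · (1 + 0.2798) = 1.405e+11 · 1.2798 ≈ 1.798e+11 m = 179.8 Gm.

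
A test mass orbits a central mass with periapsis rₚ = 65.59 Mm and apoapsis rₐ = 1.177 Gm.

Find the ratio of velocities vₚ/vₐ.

Convert to SI: rₚ = 65.59 Mm = 6.559e+07 m; rₐ = 1.177 Gm = 1.177e+09 m.
Conservation of angular momentum gives rₚvₚ = rₐvₐ, so vₚ/vₐ = rₐ/rₚ.
vₚ/vₐ = 1.177e+09 / 6.559e+07 ≈ 17.94.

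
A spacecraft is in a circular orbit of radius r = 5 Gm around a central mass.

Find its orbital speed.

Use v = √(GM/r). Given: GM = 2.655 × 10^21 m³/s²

Convert to SI: r = 5 Gm = 5e+09 m.
For a circular orbit, gravity supplies the centripetal force, so v = √(GM / r).
v = √(2.655e+21 / 5e+09) m/s ≈ 7.287e+05 m/s = 728.7 km/s.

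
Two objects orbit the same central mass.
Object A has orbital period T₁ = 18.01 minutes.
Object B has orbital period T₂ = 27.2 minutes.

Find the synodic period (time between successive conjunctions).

Convert to SI: T₁ = 18.01 minutes = 1080.6 s; T₂ = 27.2 minutes = 1632 s.
T_syn = |T₁ · T₂ / (T₁ − T₂)|.
T_syn = |1080.6 · 1632 / (1080.6 − 1632)| s ≈ 3198 s = 53.3 minutes.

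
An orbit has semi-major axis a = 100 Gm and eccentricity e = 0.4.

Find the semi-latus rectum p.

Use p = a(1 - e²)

Convert to SI: a = 100 Gm = 1e+11 m.
p = a (1 − e²).
p = 1e+11 · (1 − (0.4)²) = 1e+11 · 0.84 ≈ 8.4e+10 m = 84 Gm.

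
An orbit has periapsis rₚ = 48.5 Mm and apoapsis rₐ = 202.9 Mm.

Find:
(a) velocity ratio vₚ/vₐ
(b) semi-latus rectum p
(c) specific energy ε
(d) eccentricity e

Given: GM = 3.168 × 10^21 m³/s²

Convert to SI: rₚ = 48.5 Mm = 4.85e+07 m; rₐ = 202.9 Mm = 2.029e+08 m.
(a) Conservation of angular momentum (rₚvₚ = rₐvₐ) gives vₚ/vₐ = rₐ/rₚ = 2.029e+08/4.85e+07 ≈ 4.184
(b) From a = (rₚ + rₐ)/2 = 1.257e+08 m and e = (rₐ − rₚ)/(rₐ + rₚ) = 0.614161, p = a(1 − e²) = 1.257e+08 · (1 − (0.614161)²) ≈ 7.829e+07 m
(c) With a = (rₚ + rₐ)/2 = 1.257e+08 m, ε = −GM/(2a) = −3.168e+21/(2 · 1.257e+08) J/kg ≈ -1.26e+13 J/kg
(d) e = (rₐ − rₚ)/(rₐ + rₚ) = (2.029e+08 − 4.85e+07)/(2.029e+08 + 4.85e+07) ≈ 0.6142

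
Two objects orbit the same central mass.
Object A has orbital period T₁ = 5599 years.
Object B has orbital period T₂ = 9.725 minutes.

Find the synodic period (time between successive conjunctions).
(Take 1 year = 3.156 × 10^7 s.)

Convert to SI: T₁ = 5599 years = 1.76704e+11 s; T₂ = 9.725 minutes = 583.5 s.
T_syn = |T₁ · T₂ / (T₁ − T₂)|.
T_syn = |1.76704e+11 · 583.5 / (1.76704e+11 − 583.5)| s ≈ 583.5 s = 9.725 minutes.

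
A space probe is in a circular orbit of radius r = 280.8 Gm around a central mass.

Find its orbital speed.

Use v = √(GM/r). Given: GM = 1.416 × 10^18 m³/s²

Convert to SI: r = 280.8 Gm = 2.808e+11 m.
For a circular orbit, gravity supplies the centripetal force, so v = √(GM / r).
v = √(1.416e+18 / 2.808e+11) m/s ≈ 2246 m/s = 2.246 km/s.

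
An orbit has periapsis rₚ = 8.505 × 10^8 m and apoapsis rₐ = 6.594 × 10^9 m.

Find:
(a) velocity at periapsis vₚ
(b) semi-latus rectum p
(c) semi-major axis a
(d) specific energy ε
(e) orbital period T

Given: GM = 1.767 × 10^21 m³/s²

(a) With a = (rₚ + rₐ)/2 = 3.72225e+09 m, vₚ = √(GM (2/rₚ − 1/a)) = √(1.767e+21 · (2/8.505e+08 − 1/3.72225e+09)) m/s ≈ 1.918e+06 m/s
(b) From a = (rₚ + rₐ)/2 = 3.72225e+09 m and e = (rₐ − rₚ)/(rₐ + rₚ) = 0.771509, p = a(1 − e²) = 3.72225e+09 · (1 − (0.771509)²) ≈ 1.507e+09 m
(c) a = (rₚ + rₐ)/2 = (8.505e+08 + 6.594e+09)/2 ≈ 3.722e+09 m
(d) With a = (rₚ + rₐ)/2 = 3.72225e+09 m, ε = −GM/(2a) = −1.767e+21/(2 · 3.72225e+09) J/kg ≈ -2.374e+11 J/kg
(e) With a = (rₚ + rₐ)/2 = 3.72225e+09 m, T = 2π √(a³/GM) = 2π √((3.72225e+09)³/1.767e+21) s ≈ 3.394e+04 s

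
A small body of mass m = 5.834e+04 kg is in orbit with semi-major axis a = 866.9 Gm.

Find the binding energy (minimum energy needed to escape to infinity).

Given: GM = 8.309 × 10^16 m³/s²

Convert to SI: a = 866.9 Gm = 8.669e+11 m.
Total orbital energy is E = −GMm/(2a); binding energy is E_bind = −E = GMm/(2a).
E_bind = 8.309e+16 · 5.834e+04 / (2 · 8.669e+11) J ≈ 2.796e+09 J = 2.796 GJ.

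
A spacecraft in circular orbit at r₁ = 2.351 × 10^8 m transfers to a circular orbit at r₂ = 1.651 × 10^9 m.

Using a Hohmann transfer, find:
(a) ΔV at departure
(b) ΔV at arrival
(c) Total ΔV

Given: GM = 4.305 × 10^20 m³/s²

Transfer semi-major axis: a_t = (r₁ + r₂)/2 = (2.351e+08 + 1.651e+09)/2 = 9.4305e+08 m.
Circular speeds: v₁ = √(GM/r₁) = 1.35319e+06 m/s, v₂ = √(GM/r₂) = 510638 m/s.
Transfer speeds (vis-viva v² = GM(2/r − 1/a_t)): v₁ᵗ = 1.79047e+06 m/s, v₂ᵗ = 254960 m/s.
(a) ΔV₁ = |v₁ᵗ − v₁| ≈ 4.373e+05 m/s = 437.3 km/s.
(b) ΔV₂ = |v₂ − v₂ᵗ| ≈ 2.557e+05 m/s = 255.7 km/s.
(c) ΔV_total = ΔV₁ + ΔV₂ ≈ 6.93e+05 m/s = 693 km/s.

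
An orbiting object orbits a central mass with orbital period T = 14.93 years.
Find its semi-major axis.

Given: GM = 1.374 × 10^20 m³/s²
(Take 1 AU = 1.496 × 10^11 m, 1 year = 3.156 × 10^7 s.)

Convert to SI: T = 14.93 years = 4.71191e+08 s.
Invert Kepler's third law: a = (GM · T² / (4π²))^(1/3).
Substituting T = 4.71191e+08 s and GM = 1.374e+20 m³/s²:
a = (1.374e+20 · (4.71191e+08)² / (4π²))^(1/3) m
a ≈ 9.176e+11 m = 6.134 AU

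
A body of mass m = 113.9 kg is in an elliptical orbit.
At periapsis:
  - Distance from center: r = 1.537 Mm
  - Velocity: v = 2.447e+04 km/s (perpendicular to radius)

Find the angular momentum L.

Convert to SI: r = 1.537 Mm = 1.537e+06 m; v = 2.447e+04 km/s = 2.447e+07 m/s.
Since v is perpendicular to r, L = m · v · r.
L = 113.9 · 2.447e+07 · 1.537e+06 kg·m²/s ≈ 4.284e+15 kg·m²/s.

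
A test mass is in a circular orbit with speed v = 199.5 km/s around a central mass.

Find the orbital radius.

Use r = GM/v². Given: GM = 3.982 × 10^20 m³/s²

Convert to SI: v = 199.5 km/s = 199500 m/s.
For a circular orbit, v² = GM / r, so r = GM / v².
r = 3.982e+20 / (199500)² m ≈ 1e+10 m = 10 Gm.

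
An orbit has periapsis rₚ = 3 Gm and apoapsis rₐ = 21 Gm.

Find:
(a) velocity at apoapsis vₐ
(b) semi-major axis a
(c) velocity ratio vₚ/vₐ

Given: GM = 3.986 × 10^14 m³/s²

Convert to SI: rₚ = 3 Gm = 3e+09 m; rₐ = 21 Gm = 2.1e+10 m.
(a) With a = (rₚ + rₐ)/2 = 1.2e+10 m, vₐ = √(GM (2/rₐ − 1/a)) = √(3.986e+14 · (2/2.1e+10 − 1/1.2e+10)) m/s ≈ 68.89 m/s
(b) a = (rₚ + rₐ)/2 = (3e+09 + 2.1e+10)/2 ≈ 1.2e+10 m
(c) Conservation of angular momentum (rₚvₚ = rₐvₐ) gives vₚ/vₐ = rₐ/rₚ = 2.1e+10/3e+09 ≈ 7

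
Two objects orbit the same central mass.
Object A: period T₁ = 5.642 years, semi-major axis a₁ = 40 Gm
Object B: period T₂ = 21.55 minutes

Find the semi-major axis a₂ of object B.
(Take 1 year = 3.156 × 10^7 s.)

Convert to SI: T₁ = 5.642 years = 1.78062e+08 s; a₁ = 40 Gm = 4e+10 m; T₂ = 21.55 minutes = 1293 s.
Kepler's third law: (T₁/T₂)² = (a₁/a₂)³ ⇒ a₂ = a₁ · (T₂/T₁)^(2/3).
T₂/T₁ = 1293 / 1.78062e+08 = 7.26154e-06.
a₂ = 4e+10 · (7.26154e-06)^(2/3) m ≈ 1.5e+07 m = 15 Mm.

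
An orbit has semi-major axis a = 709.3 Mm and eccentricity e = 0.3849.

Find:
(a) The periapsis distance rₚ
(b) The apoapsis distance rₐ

Convert to SI: a = 709.3 Mm = 7.093e+08 m.
(a) rₚ = a(1 − e) = 7.093e+08 · (1 − 0.3849) = 7.093e+08 · 0.6151 ≈ 4.363e+08 m = 436.3 Mm.
(b) rₐ = a(1 + e) = 7.093e+08 · (1 + 0.3849) = 7.093e+08 · 1.3849 ≈ 9.823e+08 m = 982.3 Mm.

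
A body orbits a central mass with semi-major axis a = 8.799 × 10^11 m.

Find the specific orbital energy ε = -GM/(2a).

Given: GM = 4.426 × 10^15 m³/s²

ε = −GM / (2a).
ε = −4.426e+15 / (2 · 8.799e+11) J/kg ≈ -2515 J/kg = -2.515 kJ/kg.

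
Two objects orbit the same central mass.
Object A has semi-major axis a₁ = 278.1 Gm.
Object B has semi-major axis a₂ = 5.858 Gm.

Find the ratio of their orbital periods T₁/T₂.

Convert to SI: a₁ = 278.1 Gm = 2.781e+11 m; a₂ = 5.858 Gm = 5.858e+09 m.
From Kepler's third law, (T₁/T₂)² = (a₁/a₂)³, so T₁/T₂ = (a₁/a₂)^(3/2).
a₁/a₂ = 2.781e+11 / 5.858e+09 = 47.4735.
T₁/T₂ = (47.4735)^(3/2) ≈ 327.1.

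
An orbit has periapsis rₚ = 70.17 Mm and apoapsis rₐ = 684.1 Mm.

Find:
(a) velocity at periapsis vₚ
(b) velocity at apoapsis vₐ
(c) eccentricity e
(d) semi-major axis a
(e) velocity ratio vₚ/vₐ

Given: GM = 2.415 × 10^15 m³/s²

Convert to SI: rₚ = 70.17 Mm = 7.017e+07 m; rₐ = 684.1 Mm = 6.841e+08 m.
(a) With a = (rₚ + rₐ)/2 = 3.77135e+08 m, vₚ = √(GM (2/rₚ − 1/a)) = √(2.415e+15 · (2/7.017e+07 − 1/3.77135e+08)) m/s ≈ 7901 m/s
(b) With a = (rₚ + rₐ)/2 = 3.77135e+08 m, vₐ = √(GM (2/rₐ − 1/a)) = √(2.415e+15 · (2/6.841e+08 − 1/3.77135e+08)) m/s ≈ 810.4 m/s
(c) e = (rₐ − rₚ)/(rₐ + rₚ) = (6.841e+08 − 7.017e+07)/(6.841e+08 + 7.017e+07) ≈ 0.8139
(d) a = (rₚ + rₐ)/2 = (7.017e+07 + 6.841e+08)/2 ≈ 3.771e+08 m
(e) Conservation of angular momentum (rₚvₚ = rₐvₐ) gives vₚ/vₐ = rₐ/rₚ = 6.841e+08/7.017e+07 ≈ 9.749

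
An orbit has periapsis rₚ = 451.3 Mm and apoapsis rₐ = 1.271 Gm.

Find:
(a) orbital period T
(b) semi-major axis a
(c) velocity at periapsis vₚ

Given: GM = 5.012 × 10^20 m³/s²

Convert to SI: rₚ = 451.3 Mm = 4.513e+08 m; rₐ = 1.271 Gm = 1.271e+09 m.
(a) With a = (rₚ + rₐ)/2 = 8.6115e+08 m, T = 2π √(a³/GM) = 2π √((8.6115e+08)³/5.012e+20) s ≈ 7092 s
(b) a = (rₚ + rₐ)/2 = (4.513e+08 + 1.271e+09)/2 ≈ 8.612e+08 m
(c) With a = (rₚ + rₐ)/2 = 8.6115e+08 m, vₚ = √(GM (2/rₚ − 1/a)) = √(5.012e+20 · (2/4.513e+08 − 1/8.6115e+08)) m/s ≈ 1.28e+06 m/s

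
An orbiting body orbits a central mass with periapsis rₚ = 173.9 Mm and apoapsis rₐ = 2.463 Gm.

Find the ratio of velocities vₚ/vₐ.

Convert to SI: rₚ = 173.9 Mm = 1.739e+08 m; rₐ = 2.463 Gm = 2.463e+09 m.
Conservation of angular momentum gives rₚvₚ = rₐvₐ, so vₚ/vₐ = rₐ/rₚ.
vₚ/vₐ = 2.463e+09 / 1.739e+08 ≈ 14.16.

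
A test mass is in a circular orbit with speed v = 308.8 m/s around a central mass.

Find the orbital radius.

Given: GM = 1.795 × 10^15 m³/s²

For a circular orbit, v² = GM / r, so r = GM / v².
r = 1.795e+15 / (308.8)² m ≈ 1.882e+10 m = 1.882 × 10^10 m.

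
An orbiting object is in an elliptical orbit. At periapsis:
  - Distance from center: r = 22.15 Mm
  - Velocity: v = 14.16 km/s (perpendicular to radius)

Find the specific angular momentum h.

Convert to SI: r = 22.15 Mm = 2.215e+07 m; v = 14.16 km/s = 14160 m/s.
With v perpendicular to r, h = r · v.
h = 2.215e+07 · 14160 m²/s ≈ 3.136e+11 m²/s.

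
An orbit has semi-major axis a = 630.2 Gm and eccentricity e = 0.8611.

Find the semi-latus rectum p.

Convert to SI: a = 630.2 Gm = 6.302e+11 m.
p = a (1 − e²).
p = 6.302e+11 · (1 − (0.8611)²) = 6.302e+11 · 0.258507 ≈ 1.629e+11 m = 162.9 Gm.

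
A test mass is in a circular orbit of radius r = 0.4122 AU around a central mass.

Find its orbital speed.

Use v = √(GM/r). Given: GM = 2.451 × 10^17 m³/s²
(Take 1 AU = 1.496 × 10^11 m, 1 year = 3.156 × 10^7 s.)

Convert to SI: r = 0.4122 AU = 6.16651e+10 m.
For a circular orbit, gravity supplies the centripetal force, so v = √(GM / r).
v = √(2.451e+17 / 6.16651e+10) m/s ≈ 1994 m/s = 0.4206 AU/year.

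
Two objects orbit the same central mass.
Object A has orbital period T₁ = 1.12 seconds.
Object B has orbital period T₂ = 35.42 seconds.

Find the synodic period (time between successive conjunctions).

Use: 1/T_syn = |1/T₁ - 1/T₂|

T_syn = |T₁ · T₂ / (T₁ − T₂)|.
T_syn = |1.12 · 35.42 / (1.12 − 35.42)| s ≈ 1.157 s = 1.157 seconds.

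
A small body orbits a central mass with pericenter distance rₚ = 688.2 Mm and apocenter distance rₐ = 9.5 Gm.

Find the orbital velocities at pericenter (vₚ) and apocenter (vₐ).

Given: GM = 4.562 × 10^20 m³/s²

Convert to SI: rₚ = 688.2 Mm = 6.882e+08 m; rₐ = 9.5 Gm = 9.5e+09 m.
Use the vis-viva equation v² = GM(2/r − 1/a) with a = (rₚ + rₐ)/2 = (6.882e+08 + 9.5e+09)/2 = 5.0941e+09 m.
vₚ = √(GM · (2/rₚ − 1/a)) = √(4.562e+20 · (2/6.882e+08 − 1/5.0941e+09)) m/s ≈ 1.112e+06 m/s = 1112 km/s.
vₐ = √(GM · (2/rₐ − 1/a)) = √(4.562e+20 · (2/9.5e+09 − 1/5.0941e+09)) m/s ≈ 8.055e+04 m/s = 80.55 km/s.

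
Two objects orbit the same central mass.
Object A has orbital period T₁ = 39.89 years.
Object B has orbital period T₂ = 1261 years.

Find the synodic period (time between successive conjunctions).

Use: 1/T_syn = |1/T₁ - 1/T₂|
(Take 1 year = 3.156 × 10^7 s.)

Convert to SI: T₁ = 39.89 years = 1.25893e+09 s; T₂ = 1261 years = 3.97972e+10 s.
T_syn = |T₁ · T₂ / (T₁ − T₂)|.
T_syn = |1.25893e+09 · 3.97972e+10 / (1.25893e+09 − 3.97972e+10)| s ≈ 1.3e+09 s = 41.19 years.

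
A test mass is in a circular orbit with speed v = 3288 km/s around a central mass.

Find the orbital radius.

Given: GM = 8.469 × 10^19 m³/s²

Convert to SI: v = 3288 km/s = 3.288e+06 m/s.
For a circular orbit, v² = GM / r, so r = GM / v².
r = 8.469e+19 / (3.288e+06)² m ≈ 7.834e+06 m = 7.834 Mm.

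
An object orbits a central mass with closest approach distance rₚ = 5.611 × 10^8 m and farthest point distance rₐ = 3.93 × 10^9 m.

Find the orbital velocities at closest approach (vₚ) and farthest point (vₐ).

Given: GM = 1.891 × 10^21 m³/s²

Use the vis-viva equation v² = GM(2/r − 1/a) with a = (rₚ + rₐ)/2 = (5.611e+08 + 3.93e+09)/2 = 2.24555e+09 m.
vₚ = √(GM · (2/rₚ − 1/a)) = √(1.891e+21 · (2/5.611e+08 − 1/2.24555e+09)) m/s ≈ 2.429e+06 m/s = 2429 km/s.
vₐ = √(GM · (2/rₐ − 1/a)) = √(1.891e+21 · (2/3.93e+09 − 1/2.24555e+09)) m/s ≈ 3.467e+05 m/s = 346.7 km/s.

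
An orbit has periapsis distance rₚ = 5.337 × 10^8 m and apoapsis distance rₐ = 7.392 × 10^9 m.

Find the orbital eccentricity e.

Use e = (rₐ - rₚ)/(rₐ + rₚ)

e = (rₐ − rₚ) / (rₐ + rₚ).
e = (7.392e+09 − 5.337e+08) / (7.392e+09 + 5.337e+08) = 6.8583e+09 / 7.9257e+09 ≈ 0.8653.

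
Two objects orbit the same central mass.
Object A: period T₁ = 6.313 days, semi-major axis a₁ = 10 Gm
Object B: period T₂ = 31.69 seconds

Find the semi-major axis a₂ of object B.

Convert to SI: T₁ = 6.313 days = 545443 s; a₁ = 10 Gm = 1e+10 m.
Kepler's third law: (T₁/T₂)² = (a₁/a₂)³ ⇒ a₂ = a₁ · (T₂/T₁)^(2/3).
T₂/T₁ = 31.69 / 545443 = 5.80995e-05.
a₂ = 1e+10 · (5.80995e-05)^(2/3) m ≈ 1.5e+07 m = 15 Mm.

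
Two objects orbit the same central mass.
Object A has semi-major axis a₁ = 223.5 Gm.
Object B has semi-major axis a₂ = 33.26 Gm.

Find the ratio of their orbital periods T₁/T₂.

Convert to SI: a₁ = 223.5 Gm = 2.235e+11 m; a₂ = 33.26 Gm = 3.326e+10 m.
From Kepler's third law, (T₁/T₂)² = (a₁/a₂)³, so T₁/T₂ = (a₁/a₂)^(3/2).
a₁/a₂ = 2.235e+11 / 3.326e+10 = 6.71978.
T₁/T₂ = (6.71978)^(3/2) ≈ 17.42.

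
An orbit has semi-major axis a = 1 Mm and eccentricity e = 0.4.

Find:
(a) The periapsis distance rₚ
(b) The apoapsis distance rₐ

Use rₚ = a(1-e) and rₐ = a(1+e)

Convert to SI: a = 1 Mm = 1e+06 m.
(a) rₚ = a(1 − e) = 1e+06 · (1 − 0.4) = 1e+06 · 0.6 ≈ 6e+05 m = 600 km.
(b) rₐ = a(1 + e) = 1e+06 · (1 + 0.4) = 1e+06 · 1.4 ≈ 1.4e+06 m = 1.4 Mm.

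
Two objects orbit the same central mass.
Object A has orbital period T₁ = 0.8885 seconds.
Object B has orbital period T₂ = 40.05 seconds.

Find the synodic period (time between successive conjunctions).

T_syn = |T₁ · T₂ / (T₁ − T₂)|.
T_syn = |0.8885 · 40.05 / (0.8885 − 40.05)| s ≈ 0.9087 s = 0.9087 seconds.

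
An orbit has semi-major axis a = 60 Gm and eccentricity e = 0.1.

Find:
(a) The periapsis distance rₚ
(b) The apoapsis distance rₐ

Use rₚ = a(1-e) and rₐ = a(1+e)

Convert to SI: a = 60 Gm = 6e+10 m.
(a) rₚ = a(1 − e) = 6e+10 · (1 − 0.1) = 6e+10 · 0.9 ≈ 5.4e+10 m = 54 Gm.
(b) rₐ = a(1 + e) = 6e+10 · (1 + 0.1) = 6e+10 · 1.1 ≈ 6.6e+10 m = 66 Gm.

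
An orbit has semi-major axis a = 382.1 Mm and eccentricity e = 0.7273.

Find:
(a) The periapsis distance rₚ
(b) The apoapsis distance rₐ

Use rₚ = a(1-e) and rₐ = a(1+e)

Convert to SI: a = 382.1 Mm = 3.821e+08 m.
(a) rₚ = a(1 − e) = 3.821e+08 · (1 − 0.7273) = 3.821e+08 · 0.2727 ≈ 1.042e+08 m = 104.2 Mm.
(b) rₐ = a(1 + e) = 3.821e+08 · (1 + 0.7273) = 3.821e+08 · 1.7273 ≈ 6.6e+08 m = 660 Mm.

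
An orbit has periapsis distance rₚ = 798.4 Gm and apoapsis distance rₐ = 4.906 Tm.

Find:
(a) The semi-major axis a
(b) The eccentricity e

Convert to SI: rₚ = 798.4 Gm = 7.984e+11 m; rₐ = 4.906 Tm = 4.906e+12 m.
(a) a = (rₚ + rₐ) / 2 = (7.984e+11 + 4.906e+12) / 2 ≈ 2.852e+12 m = 2.852 Tm.
(b) e = (rₐ − rₚ) / (rₐ + rₚ) = (4.906e+12 − 7.984e+11) / (4.906e+12 + 7.984e+11) ≈ 0.7201.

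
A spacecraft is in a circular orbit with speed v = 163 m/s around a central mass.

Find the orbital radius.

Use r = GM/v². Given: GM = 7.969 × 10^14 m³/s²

For a circular orbit, v² = GM / r, so r = GM / v².
r = 7.969e+14 / (163)² m ≈ 2.999e+10 m = 29.99 Gm.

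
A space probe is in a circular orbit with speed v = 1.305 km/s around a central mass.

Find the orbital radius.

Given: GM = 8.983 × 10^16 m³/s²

Convert to SI: v = 1.305 km/s = 1305 m/s.
For a circular orbit, v² = GM / r, so r = GM / v².
r = 8.983e+16 / (1305)² m ≈ 5.275e+10 m = 5.275 × 10^10 m.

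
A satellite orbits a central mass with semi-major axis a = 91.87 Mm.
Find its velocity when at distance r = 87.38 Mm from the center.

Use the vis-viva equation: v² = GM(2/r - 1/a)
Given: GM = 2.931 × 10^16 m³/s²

Convert to SI: a = 91.87 Mm = 9.187e+07 m; r = 87.38 Mm = 8.738e+07 m.
Vis-viva: v = √(GM · (2/r − 1/a)).
2/r − 1/a = 2/8.738e+07 − 1/9.187e+07 = 1.20036e-08 m⁻¹.
v = √(2.931e+16 · 1.20036e-08) m/s ≈ 1.876e+04 m/s = 18.76 km/s.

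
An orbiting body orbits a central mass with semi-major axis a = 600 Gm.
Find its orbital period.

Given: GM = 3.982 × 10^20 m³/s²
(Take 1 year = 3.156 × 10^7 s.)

Convert to SI: a = 600 Gm = 6e+11 m.
Kepler's third law: T = 2π √(a³ / GM).
Substituting a = 6e+11 m and GM = 3.982e+20 m³/s²:
T = 2π √((6e+11)³ / 3.982e+20) s
T ≈ 1.463e+08 s = 4.637 years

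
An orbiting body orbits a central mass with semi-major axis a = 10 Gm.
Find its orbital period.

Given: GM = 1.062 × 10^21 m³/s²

Convert to SI: a = 10 Gm = 1e+10 m.
Kepler's third law: T = 2π √(a³ / GM).
Substituting a = 1e+10 m and GM = 1.062e+21 m³/s²:
T = 2π √((1e+10)³ / 1.062e+21) s
T ≈ 1.928e+05 s = 2.232 days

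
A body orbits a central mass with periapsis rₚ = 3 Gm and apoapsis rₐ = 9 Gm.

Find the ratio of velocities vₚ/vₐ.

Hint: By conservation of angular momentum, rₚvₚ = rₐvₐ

Convert to SI: rₚ = 3 Gm = 3e+09 m; rₐ = 9 Gm = 9e+09 m.
Conservation of angular momentum gives rₚvₚ = rₐvₐ, so vₚ/vₐ = rₐ/rₚ.
vₚ/vₐ = 9e+09 / 3e+09 ≈ 3.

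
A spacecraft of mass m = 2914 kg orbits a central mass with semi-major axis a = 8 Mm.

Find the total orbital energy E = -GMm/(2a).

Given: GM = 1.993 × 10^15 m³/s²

Convert to SI: a = 8 Mm = 8e+06 m.
E = −GMm / (2a).
E = −1.993e+15 · 2914 / (2 · 8e+06) J ≈ -3.63e+11 J = -363 GJ.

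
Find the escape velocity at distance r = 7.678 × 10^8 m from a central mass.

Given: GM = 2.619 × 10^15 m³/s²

Escape velocity comes from setting total energy to zero: ½v² − GM/r = 0 ⇒ v_esc = √(2GM / r).
v_esc = √(2 · 2.619e+15 / 7.678e+08) m/s ≈ 2612 m/s = 2.612 km/s.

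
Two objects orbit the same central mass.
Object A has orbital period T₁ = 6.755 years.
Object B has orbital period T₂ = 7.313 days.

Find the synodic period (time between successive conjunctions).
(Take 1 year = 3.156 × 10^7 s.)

Convert to SI: T₁ = 6.755 years = 2.13188e+08 s; T₂ = 7.313 days = 631843 s.
T_syn = |T₁ · T₂ / (T₁ − T₂)|.
T_syn = |2.13188e+08 · 631843 / (2.13188e+08 − 631843)| s ≈ 6.337e+05 s = 7.335 days.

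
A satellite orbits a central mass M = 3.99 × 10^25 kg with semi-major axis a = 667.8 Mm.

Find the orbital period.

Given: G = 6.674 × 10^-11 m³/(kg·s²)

Convert to SI: a = 667.8 Mm = 6.678e+08 m.
GM = G · M = 6.674e-11 · 3.99e+25 = 2.66293e+15 m³/s².
Kepler's third law: T = 2π √(a³ / GM).
Substituting a = 6.678e+08 m and GM = 2.66293e+15 m³/s²:
T = 2π √((6.678e+08)³ / 2.66293e+15) s
T ≈ 2.101e+06 s = 24.32 days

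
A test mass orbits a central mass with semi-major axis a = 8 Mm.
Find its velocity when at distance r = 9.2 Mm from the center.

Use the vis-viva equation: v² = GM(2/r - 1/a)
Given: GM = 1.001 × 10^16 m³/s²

Convert to SI: a = 8 Mm = 8e+06 m; r = 9.2 Mm = 9.2e+06 m.
Vis-viva: v = √(GM · (2/r − 1/a)).
2/r − 1/a = 2/9.2e+06 − 1/8e+06 = 9.23913e-08 m⁻¹.
v = √(1.001e+16 · 9.23913e-08) m/s ≈ 3.041e+04 m/s = 30.41 km/s.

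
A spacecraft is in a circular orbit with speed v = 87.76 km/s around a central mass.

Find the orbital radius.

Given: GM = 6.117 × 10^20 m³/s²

Convert to SI: v = 87.76 km/s = 87760 m/s.
For a circular orbit, v² = GM / r, so r = GM / v².
r = 6.117e+20 / (87760)² m ≈ 7.942e+10 m = 79.42 Gm.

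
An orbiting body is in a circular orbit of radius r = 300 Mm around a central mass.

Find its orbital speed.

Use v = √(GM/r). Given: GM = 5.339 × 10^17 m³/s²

Convert to SI: r = 300 Mm = 3e+08 m.
For a circular orbit, gravity supplies the centripetal force, so v = √(GM / r).
v = √(5.339e+17 / 3e+08) m/s ≈ 4.219e+04 m/s = 42.19 km/s.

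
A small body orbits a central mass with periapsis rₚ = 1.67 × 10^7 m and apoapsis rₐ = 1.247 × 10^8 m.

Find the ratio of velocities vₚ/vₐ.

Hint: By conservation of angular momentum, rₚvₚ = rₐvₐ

Conservation of angular momentum gives rₚvₚ = rₐvₐ, so vₚ/vₐ = rₐ/rₚ.
vₚ/vₐ = 1.247e+08 / 1.67e+07 ≈ 7.467.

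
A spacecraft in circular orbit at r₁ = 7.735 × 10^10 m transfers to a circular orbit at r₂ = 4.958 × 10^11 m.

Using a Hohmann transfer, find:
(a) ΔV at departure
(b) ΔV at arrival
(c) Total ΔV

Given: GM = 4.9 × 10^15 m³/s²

Transfer semi-major axis: a_t = (r₁ + r₂)/2 = (7.735e+10 + 4.958e+11)/2 = 2.86575e+11 m.
Circular speeds: v₁ = √(GM/r₁) = 251.691 m/s, v₂ = √(GM/r₂) = 99.4134 m/s.
Transfer speeds (vis-viva v² = GM(2/r − 1/a_t)): v₁ᵗ = 331.056 m/s, v₂ᵗ = 51.6483 m/s.
(a) ΔV₁ = |v₁ᵗ − v₁| ≈ 79.37 m/s = 79.37 m/s.
(b) ΔV₂ = |v₂ − v₂ᵗ| ≈ 47.77 m/s = 47.77 m/s.
(c) ΔV_total = ΔV₁ + ΔV₂ ≈ 127.1 m/s = 127.1 m/s.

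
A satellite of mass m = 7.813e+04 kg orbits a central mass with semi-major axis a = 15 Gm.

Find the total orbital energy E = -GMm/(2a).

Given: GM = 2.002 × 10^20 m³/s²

Convert to SI: a = 15 Gm = 1.5e+10 m.
E = −GMm / (2a).
E = −2.002e+20 · 7.813e+04 / (2 · 1.5e+10) J ≈ -5.214e+14 J = -521.4 TJ.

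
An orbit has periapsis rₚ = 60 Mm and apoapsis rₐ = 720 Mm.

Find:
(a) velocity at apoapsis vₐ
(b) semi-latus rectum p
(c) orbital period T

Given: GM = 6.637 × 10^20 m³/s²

Convert to SI: rₚ = 60 Mm = 6e+07 m; rₐ = 720 Mm = 7.2e+08 m.
(a) With a = (rₚ + rₐ)/2 = 3.9e+08 m, vₐ = √(GM (2/rₐ − 1/a)) = √(6.637e+20 · (2/7.2e+08 − 1/3.9e+08)) m/s ≈ 3.766e+05 m/s
(b) From a = (rₚ + rₐ)/2 = 3.9e+08 m and e = (rₐ − rₚ)/(rₐ + rₚ) = 0.846154, p = a(1 − e²) = 3.9e+08 · (1 − (0.846154)²) ≈ 1.108e+08 m
(c) With a = (rₚ + rₐ)/2 = 3.9e+08 m, T = 2π √(a³/GM) = 2π √((3.9e+08)³/6.637e+20) s ≈ 1878 s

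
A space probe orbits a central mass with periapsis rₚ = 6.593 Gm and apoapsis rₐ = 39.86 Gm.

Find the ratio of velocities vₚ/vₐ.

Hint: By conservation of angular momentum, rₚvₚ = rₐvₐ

Convert to SI: rₚ = 6.593 Gm = 6.593e+09 m; rₐ = 39.86 Gm = 3.986e+10 m.
Conservation of angular momentum gives rₚvₚ = rₐvₐ, so vₚ/vₐ = rₐ/rₚ.
vₚ/vₐ = 3.986e+10 / 6.593e+09 ≈ 6.046.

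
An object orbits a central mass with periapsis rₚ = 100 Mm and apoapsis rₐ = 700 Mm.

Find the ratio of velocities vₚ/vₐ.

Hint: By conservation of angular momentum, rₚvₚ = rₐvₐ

Convert to SI: rₚ = 100 Mm = 1e+08 m; rₐ = 700 Mm = 7e+08 m.
Conservation of angular momentum gives rₚvₚ = rₐvₐ, so vₚ/vₐ = rₐ/rₚ.
vₚ/vₐ = 7e+08 / 1e+08 ≈ 7.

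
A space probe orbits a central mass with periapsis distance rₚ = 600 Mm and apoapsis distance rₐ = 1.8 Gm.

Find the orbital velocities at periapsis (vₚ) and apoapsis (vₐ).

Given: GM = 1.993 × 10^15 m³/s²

Convert to SI: rₚ = 600 Mm = 6e+08 m; rₐ = 1.8 Gm = 1.8e+09 m.
Use the vis-viva equation v² = GM(2/r − 1/a) with a = (rₚ + rₐ)/2 = (6e+08 + 1.8e+09)/2 = 1.2e+09 m.
vₚ = √(GM · (2/rₚ − 1/a)) = √(1.993e+15 · (2/6e+08 − 1/1.2e+09)) m/s ≈ 2232 m/s = 2.232 km/s.
vₐ = √(GM · (2/rₐ − 1/a)) = √(1.993e+15 · (2/1.8e+09 − 1/1.2e+09)) m/s ≈ 744.1 m/s = 744.1 m/s.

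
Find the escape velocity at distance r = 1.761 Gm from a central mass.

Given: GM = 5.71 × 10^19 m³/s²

Convert to SI: r = 1.761 Gm = 1.761e+09 m.
Escape velocity comes from setting total energy to zero: ½v² − GM/r = 0 ⇒ v_esc = √(2GM / r).
v_esc = √(2 · 5.71e+19 / 1.761e+09) m/s ≈ 2.547e+05 m/s = 254.7 km/s.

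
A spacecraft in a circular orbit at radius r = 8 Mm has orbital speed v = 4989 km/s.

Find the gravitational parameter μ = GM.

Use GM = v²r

Convert to SI: r = 8 Mm = 8e+06 m; v = 4989 km/s = 4.989e+06 m/s.
For a circular orbit v² = GM/r, so GM = v² · r.
GM = (4.989e+06)² · 8e+06 m³/s² ≈ 1.991e+20 m³/s² = 1.991 × 10^20 m³/s².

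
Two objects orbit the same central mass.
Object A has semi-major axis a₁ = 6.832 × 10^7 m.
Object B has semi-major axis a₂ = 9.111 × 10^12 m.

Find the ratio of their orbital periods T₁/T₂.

From Kepler's third law, (T₁/T₂)² = (a₁/a₂)³, so T₁/T₂ = (a₁/a₂)^(3/2).
a₁/a₂ = 6.832e+07 / 9.111e+12 = 7.49863e-06.
T₁/T₂ = (7.49863e-06)^(3/2) ≈ 2.053e-08.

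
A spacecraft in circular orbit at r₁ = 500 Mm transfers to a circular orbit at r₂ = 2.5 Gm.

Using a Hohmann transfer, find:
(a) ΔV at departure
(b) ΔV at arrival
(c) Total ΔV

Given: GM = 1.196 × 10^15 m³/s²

Convert to SI: r₁ = 500 Mm = 5e+08 m; r₂ = 2.5 Gm = 2.5e+09 m.
Transfer semi-major axis: a_t = (r₁ + r₂)/2 = (5e+08 + 2.5e+09)/2 = 1.5e+09 m.
Circular speeds: v₁ = √(GM/r₁) = 1546.61 m/s, v₂ = √(GM/r₂) = 691.665 m/s.
Transfer speeds (vis-viva v² = GM(2/r − 1/a_t)): v₁ᵗ = 1996.66 m/s, v₂ᵗ = 399.333 m/s.
(a) ΔV₁ = |v₁ᵗ − v₁| ≈ 450.1 m/s = 450.1 m/s.
(b) ΔV₂ = |v₂ − v₂ᵗ| ≈ 292.3 m/s = 292.3 m/s.
(c) ΔV_total = ΔV₁ + ΔV₂ ≈ 742.4 m/s = 742.4 m/s.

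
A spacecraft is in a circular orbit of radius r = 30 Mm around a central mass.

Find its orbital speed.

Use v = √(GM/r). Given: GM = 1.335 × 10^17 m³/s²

Convert to SI: r = 30 Mm = 3e+07 m.
For a circular orbit, gravity supplies the centripetal force, so v = √(GM / r).
v = √(1.335e+17 / 3e+07) m/s ≈ 6.671e+04 m/s = 66.71 km/s.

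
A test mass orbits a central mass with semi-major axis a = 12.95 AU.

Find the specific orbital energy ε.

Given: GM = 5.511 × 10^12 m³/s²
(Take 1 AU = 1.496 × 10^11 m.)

Convert to SI: a = 12.95 AU = 1.93732e+12 m.
ε = −GM / (2a).
ε = −5.511e+12 / (2 · 1.93732e+12) J/kg ≈ -1.422 J/kg = -1.422 J/kg.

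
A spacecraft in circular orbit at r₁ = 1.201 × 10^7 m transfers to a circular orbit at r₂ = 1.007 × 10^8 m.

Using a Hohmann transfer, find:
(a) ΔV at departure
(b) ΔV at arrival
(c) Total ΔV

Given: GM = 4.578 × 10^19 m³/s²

Transfer semi-major axis: a_t = (r₁ + r₂)/2 = (1.201e+07 + 1.007e+08)/2 = 5.6355e+07 m.
Circular speeds: v₁ = √(GM/r₁) = 1.95239e+06 m/s, v₂ = √(GM/r₂) = 674253 m/s.
Transfer speeds (vis-viva v² = GM(2/r − 1/a_t)): v₁ᵗ = 2.60985e+06 m/s, v₂ᵗ = 311264 m/s.
(a) ΔV₁ = |v₁ᵗ − v₁| ≈ 6.575e+05 m/s = 657.5 km/s.
(b) ΔV₂ = |v₂ − v₂ᵗ| ≈ 3.63e+05 m/s = 363 km/s.
(c) ΔV_total = ΔV₁ + ΔV₂ ≈ 1.02e+06 m/s = 1020 km/s.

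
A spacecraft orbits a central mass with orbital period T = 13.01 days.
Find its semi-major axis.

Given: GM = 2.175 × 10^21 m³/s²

Convert to SI: T = 13.01 days = 1.12406e+06 s.
Invert Kepler's third law: a = (GM · T² / (4π²))^(1/3).
Substituting T = 1.12406e+06 s and GM = 2.175e+21 m³/s²:
a = (2.175e+21 · (1.12406e+06)² / (4π²))^(1/3) m
a ≈ 4.114e+10 m = 4.114 × 10^10 m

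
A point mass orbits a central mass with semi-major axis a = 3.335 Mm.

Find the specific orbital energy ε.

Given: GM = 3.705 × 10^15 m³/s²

Convert to SI: a = 3.335 Mm = 3.335e+06 m.
ε = −GM / (2a).
ε = −3.705e+15 / (2 · 3.335e+06) J/kg ≈ -5.555e+08 J/kg = -555.5 MJ/kg.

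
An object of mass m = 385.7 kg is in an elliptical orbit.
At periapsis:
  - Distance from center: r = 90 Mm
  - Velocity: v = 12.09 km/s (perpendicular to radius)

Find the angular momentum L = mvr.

Convert to SI: r = 90 Mm = 9e+07 m; v = 12.09 km/s = 12090 m/s.
Since v is perpendicular to r, L = m · v · r.
L = 385.7 · 12090 · 9e+07 kg·m²/s ≈ 4.197e+14 kg·m²/s.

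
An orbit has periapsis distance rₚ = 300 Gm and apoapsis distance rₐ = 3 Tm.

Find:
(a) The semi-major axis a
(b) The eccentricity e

Convert to SI: rₚ = 300 Gm = 3e+11 m; rₐ = 3 Tm = 3e+12 m.
(a) a = (rₚ + rₐ) / 2 = (3e+11 + 3e+12) / 2 ≈ 1.65e+12 m = 1.65 Tm.
(b) e = (rₐ − rₚ) / (rₐ + rₚ) = (3e+12 − 3e+11) / (3e+12 + 3e+11) ≈ 0.8182.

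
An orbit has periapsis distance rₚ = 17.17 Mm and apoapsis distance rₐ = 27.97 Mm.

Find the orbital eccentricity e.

Convert to SI: rₚ = 17.17 Mm = 1.717e+07 m; rₐ = 27.97 Mm = 2.797e+07 m.
e = (rₐ − rₚ) / (rₐ + rₚ).
e = (2.797e+07 − 1.717e+07) / (2.797e+07 + 1.717e+07) = 1.08e+07 / 4.514e+07 ≈ 0.2393.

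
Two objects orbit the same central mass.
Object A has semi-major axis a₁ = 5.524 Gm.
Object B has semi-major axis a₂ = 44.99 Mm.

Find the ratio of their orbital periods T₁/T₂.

Convert to SI: a₁ = 5.524 Gm = 5.524e+09 m; a₂ = 44.99 Mm = 4.499e+07 m.
From Kepler's third law, (T₁/T₂)² = (a₁/a₂)³, so T₁/T₂ = (a₁/a₂)^(3/2).
a₁/a₂ = 5.524e+09 / 4.499e+07 = 122.783.
T₁/T₂ = (122.783)^(3/2) ≈ 1361.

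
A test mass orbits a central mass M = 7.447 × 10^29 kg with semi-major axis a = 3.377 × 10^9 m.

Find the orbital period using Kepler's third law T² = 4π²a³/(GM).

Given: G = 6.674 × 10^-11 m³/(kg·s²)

GM = G · M = 6.674e-11 · 7.447e+29 = 4.97013e+19 m³/s².
Kepler's third law: T = 2π √(a³ / GM).
Substituting a = 3.377e+09 m and GM = 4.97013e+19 m³/s²:
T = 2π √((3.377e+09)³ / 4.97013e+19) s
T ≈ 1.749e+05 s = 2.024 days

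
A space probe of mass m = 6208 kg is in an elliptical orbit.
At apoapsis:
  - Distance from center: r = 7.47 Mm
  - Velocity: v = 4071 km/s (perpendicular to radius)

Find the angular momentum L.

Convert to SI: r = 7.47 Mm = 7.47e+06 m; v = 4071 km/s = 4.071e+06 m/s.
Since v is perpendicular to r, L = m · v · r.
L = 6208 · 4.071e+06 · 7.47e+06 kg·m²/s ≈ 1.888e+17 kg·m²/s.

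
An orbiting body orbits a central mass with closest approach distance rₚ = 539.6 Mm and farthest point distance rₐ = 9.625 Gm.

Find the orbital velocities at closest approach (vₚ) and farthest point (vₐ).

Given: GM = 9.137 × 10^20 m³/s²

Convert to SI: rₚ = 539.6 Mm = 5.396e+08 m; rₐ = 9.625 Gm = 9.625e+09 m.
Use the vis-viva equation v² = GM(2/r − 1/a) with a = (rₚ + rₐ)/2 = (5.396e+08 + 9.625e+09)/2 = 5.0823e+09 m.
vₚ = √(GM · (2/rₚ − 1/a)) = √(9.137e+20 · (2/5.396e+08 − 1/5.0823e+09)) m/s ≈ 1.791e+06 m/s = 1791 km/s.
vₐ = √(GM · (2/rₐ − 1/a)) = √(9.137e+20 · (2/9.625e+09 − 1/5.0823e+09)) m/s ≈ 1.004e+05 m/s = 100.4 km/s.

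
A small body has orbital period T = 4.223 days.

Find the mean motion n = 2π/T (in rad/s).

Convert to SI: T = 4.223 days = 364867 s.
n = 2π / T.
n = 2π / 364867 s ≈ 1.722e-05 rad/s.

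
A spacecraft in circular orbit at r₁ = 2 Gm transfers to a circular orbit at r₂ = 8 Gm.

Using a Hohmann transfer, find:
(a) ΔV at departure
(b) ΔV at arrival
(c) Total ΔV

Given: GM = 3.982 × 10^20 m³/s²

Convert to SI: r₁ = 2 Gm = 2e+09 m; r₂ = 8 Gm = 8e+09 m.
Transfer semi-major axis: a_t = (r₁ + r₂)/2 = (2e+09 + 8e+09)/2 = 5e+09 m.
Circular speeds: v₁ = √(GM/r₁) = 446206 m/s, v₂ = √(GM/r₂) = 223103 m/s.
Transfer speeds (vis-viva v² = GM(2/r − 1/a_t)): v₁ᵗ = 564411 m/s, v₂ᵗ = 141103 m/s.
(a) ΔV₁ = |v₁ᵗ − v₁| ≈ 1.182e+05 m/s = 118.2 km/s.
(b) ΔV₂ = |v₂ − v₂ᵗ| ≈ 8.2e+04 m/s = 82 km/s.
(c) ΔV_total = ΔV₁ + ΔV₂ ≈ 2.002e+05 m/s = 200.2 km/s.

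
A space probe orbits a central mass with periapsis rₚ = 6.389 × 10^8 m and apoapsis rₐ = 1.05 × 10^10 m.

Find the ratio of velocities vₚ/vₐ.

Conservation of angular momentum gives rₚvₚ = rₐvₐ, so vₚ/vₐ = rₐ/rₚ.
vₚ/vₐ = 1.05e+10 / 6.389e+08 ≈ 16.43.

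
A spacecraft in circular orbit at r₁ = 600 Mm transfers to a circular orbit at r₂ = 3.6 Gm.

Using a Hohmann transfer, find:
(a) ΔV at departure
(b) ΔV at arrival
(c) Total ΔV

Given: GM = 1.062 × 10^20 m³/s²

Convert to SI: r₁ = 600 Mm = 6e+08 m; r₂ = 3.6 Gm = 3.6e+09 m.
Transfer semi-major axis: a_t = (r₁ + r₂)/2 = (6e+08 + 3.6e+09)/2 = 2.1e+09 m.
Circular speeds: v₁ = √(GM/r₁) = 420714 m/s, v₂ = √(GM/r₂) = 171756 m/s.
Transfer speeds (vis-viva v² = GM(2/r − 1/a_t)): v₁ᵗ = 550844 m/s, v₂ᵗ = 91807.3 m/s.
(a) ΔV₁ = |v₁ᵗ − v₁| ≈ 1.301e+05 m/s = 130.1 km/s.
(b) ΔV₂ = |v₂ − v₂ᵗ| ≈ 7.995e+04 m/s = 79.95 km/s.
(c) ΔV_total = ΔV₁ + ΔV₂ ≈ 2.101e+05 m/s = 210.1 km/s.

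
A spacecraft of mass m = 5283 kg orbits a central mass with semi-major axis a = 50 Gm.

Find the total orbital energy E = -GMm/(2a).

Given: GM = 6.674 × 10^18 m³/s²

Convert to SI: a = 50 Gm = 5e+10 m.
E = −GMm / (2a).
E = −6.674e+18 · 5283 / (2 · 5e+10) J ≈ -3.526e+11 J = -352.6 GJ.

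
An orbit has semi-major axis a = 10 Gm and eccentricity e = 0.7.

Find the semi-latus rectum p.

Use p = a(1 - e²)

Convert to SI: a = 10 Gm = 1e+10 m.
p = a (1 − e²).
p = 1e+10 · (1 − (0.7)²) = 1e+10 · 0.51 ≈ 5.1e+09 m = 5.1 Gm.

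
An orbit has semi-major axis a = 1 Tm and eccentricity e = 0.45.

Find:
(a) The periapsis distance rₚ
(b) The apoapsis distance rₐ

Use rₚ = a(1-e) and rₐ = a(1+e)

Convert to SI: a = 1 Tm = 1e+12 m.
(a) rₚ = a(1 − e) = 1e+12 · (1 − 0.45) = 1e+12 · 0.55 ≈ 5.5e+11 m = 550 Gm.
(b) rₐ = a(1 + e) = 1e+12 · (1 + 0.45) = 1e+12 · 1.45 ≈ 1.45e+12 m = 1.45 Tm.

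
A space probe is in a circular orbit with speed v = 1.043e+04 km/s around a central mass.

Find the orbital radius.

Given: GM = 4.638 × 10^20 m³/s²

Convert to SI: v = 1.043e+04 km/s = 1.043e+07 m/s.
For a circular orbit, v² = GM / r, so r = GM / v².
r = 4.638e+20 / (1.043e+07)² m ≈ 4.263e+06 m = 4.263 Mm.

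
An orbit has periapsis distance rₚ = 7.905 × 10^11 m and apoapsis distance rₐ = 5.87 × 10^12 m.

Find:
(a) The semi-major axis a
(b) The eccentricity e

(a) a = (rₚ + rₐ) / 2 = (7.905e+11 + 5.87e+12) / 2 ≈ 3.33e+12 m = 3.33 × 10^12 m.
(b) e = (rₐ − rₚ) / (rₐ + rₚ) = (5.87e+12 − 7.905e+11) / (5.87e+12 + 7.905e+11) ≈ 0.7626.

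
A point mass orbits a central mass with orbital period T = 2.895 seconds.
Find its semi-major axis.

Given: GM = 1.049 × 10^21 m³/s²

Invert Kepler's third law: a = (GM · T² / (4π²))^(1/3).
Substituting T = 2.895 s and GM = 1.049e+21 m³/s²:
a = (1.049e+21 · (2.895)² / (4π²))^(1/3) m
a ≈ 6.061e+06 m = 6.061 Mm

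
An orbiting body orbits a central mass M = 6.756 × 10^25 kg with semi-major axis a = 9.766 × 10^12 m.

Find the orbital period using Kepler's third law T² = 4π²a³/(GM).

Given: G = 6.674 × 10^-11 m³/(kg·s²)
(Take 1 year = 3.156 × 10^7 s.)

GM = G · M = 6.674e-11 · 6.756e+25 = 4.50895e+15 m³/s².
Kepler's third law: T = 2π √(a³ / GM).
Substituting a = 9.766e+12 m and GM = 4.50895e+15 m³/s²:
T = 2π √((9.766e+12)³ / 4.50895e+15) s
T ≈ 2.856e+12 s = 9.049e+04 years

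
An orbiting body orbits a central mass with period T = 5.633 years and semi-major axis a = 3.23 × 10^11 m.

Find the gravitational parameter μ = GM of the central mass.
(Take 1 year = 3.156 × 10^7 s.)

Convert to SI: T = 5.633 years = 1.77777e+08 s.
GM = 4π² · a³ / T².
GM = 4π² · (3.23e+11)³ / (1.77777e+08)² m³/s² ≈ 4.209e+19 m³/s² = 4.209 × 10^19 m³/s².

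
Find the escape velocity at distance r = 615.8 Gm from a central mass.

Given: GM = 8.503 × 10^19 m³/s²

Convert to SI: r = 615.8 Gm = 6.158e+11 m.
Escape velocity comes from setting total energy to zero: ½v² − GM/r = 0 ⇒ v_esc = √(2GM / r).
v_esc = √(2 · 8.503e+19 / 6.158e+11) m/s ≈ 1.662e+04 m/s = 16.62 km/s.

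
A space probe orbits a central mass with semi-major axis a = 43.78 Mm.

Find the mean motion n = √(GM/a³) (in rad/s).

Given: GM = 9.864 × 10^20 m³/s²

Convert to SI: a = 43.78 Mm = 4.378e+07 m.
n = √(GM / a³).
n = √(9.864e+20 / (4.378e+07)³) rad/s ≈ 0.1084 rad/s.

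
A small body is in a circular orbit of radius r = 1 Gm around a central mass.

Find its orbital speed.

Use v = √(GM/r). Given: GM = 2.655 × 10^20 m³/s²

Convert to SI: r = 1 Gm = 1e+09 m.
For a circular orbit, gravity supplies the centripetal force, so v = √(GM / r).
v = √(2.655e+20 / 1e+09) m/s ≈ 5.153e+05 m/s = 515.3 km/s.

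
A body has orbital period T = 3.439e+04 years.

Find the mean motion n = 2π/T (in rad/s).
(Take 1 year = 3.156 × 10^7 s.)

Convert to SI: T = 3.439e+04 years = 1.08535e+12 s.
n = 2π / T.
n = 2π / 1.08535e+12 s ≈ 5.789e-12 rad/s.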